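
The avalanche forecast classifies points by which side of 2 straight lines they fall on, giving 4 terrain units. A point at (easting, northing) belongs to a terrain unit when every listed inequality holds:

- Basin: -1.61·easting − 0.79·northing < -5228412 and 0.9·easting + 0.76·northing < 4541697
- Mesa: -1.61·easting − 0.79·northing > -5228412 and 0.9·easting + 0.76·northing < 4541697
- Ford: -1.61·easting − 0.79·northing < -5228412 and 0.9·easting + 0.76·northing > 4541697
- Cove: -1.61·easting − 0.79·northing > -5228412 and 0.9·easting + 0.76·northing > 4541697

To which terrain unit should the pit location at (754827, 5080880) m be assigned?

-1.61·754827 − 0.79·5080880 = -5229166.670, which is < -5228412
0.9·754827 + 0.76·5080880 = 4540813.100, which is < 4541697
This sign pattern matches Basin.

Basin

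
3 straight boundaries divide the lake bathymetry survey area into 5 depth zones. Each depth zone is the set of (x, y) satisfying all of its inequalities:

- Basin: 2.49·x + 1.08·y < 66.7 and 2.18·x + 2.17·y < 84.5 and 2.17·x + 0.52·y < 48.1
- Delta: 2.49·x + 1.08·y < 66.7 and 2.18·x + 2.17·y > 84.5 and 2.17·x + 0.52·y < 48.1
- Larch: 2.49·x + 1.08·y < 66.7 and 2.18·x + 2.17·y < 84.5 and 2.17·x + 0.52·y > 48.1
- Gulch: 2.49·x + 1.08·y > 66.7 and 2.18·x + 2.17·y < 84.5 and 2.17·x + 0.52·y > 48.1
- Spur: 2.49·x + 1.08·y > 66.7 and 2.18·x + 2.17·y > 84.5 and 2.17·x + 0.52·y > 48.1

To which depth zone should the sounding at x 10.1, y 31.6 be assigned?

Delta

2.49·10.1 + 1.08·31.6 = 59.277, which is < 66.7
2.18·10.1 + 2.17·31.6 = 90.590, which is > 84.5
2.17·10.1 + 0.52·31.6 = 38.349, which is < 48.1
This sign pattern matches Delta.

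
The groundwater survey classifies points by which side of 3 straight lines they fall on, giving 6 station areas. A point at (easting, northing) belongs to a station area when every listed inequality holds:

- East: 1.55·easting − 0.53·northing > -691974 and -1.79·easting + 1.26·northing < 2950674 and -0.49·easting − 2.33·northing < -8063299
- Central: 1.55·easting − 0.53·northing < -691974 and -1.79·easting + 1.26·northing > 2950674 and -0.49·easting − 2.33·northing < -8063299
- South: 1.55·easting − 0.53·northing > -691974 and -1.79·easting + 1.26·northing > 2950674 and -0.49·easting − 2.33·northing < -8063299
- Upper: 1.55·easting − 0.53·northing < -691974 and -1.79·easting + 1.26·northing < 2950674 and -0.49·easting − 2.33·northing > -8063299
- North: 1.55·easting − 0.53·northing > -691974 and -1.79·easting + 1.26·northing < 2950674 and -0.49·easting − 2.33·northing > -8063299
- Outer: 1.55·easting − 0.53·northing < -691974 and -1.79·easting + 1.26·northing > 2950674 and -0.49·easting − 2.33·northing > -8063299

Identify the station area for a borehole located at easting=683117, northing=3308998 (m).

1.55·683117 − 0.53·3308998 = -694937.590, which is < -691974
-1.79·683117 + 1.26·3308998 = 2946558.050, which is < 2950674
-0.49·683117 − 2.33·3308998 = -8044692.670, which is > -8063299
This sign pattern matches Upper.

Upper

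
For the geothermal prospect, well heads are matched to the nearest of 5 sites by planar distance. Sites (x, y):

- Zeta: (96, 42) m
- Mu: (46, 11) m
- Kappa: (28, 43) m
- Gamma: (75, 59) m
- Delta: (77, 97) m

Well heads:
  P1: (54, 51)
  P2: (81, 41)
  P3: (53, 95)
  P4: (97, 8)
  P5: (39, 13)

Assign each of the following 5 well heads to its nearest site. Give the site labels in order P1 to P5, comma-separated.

Gamma, Zeta, Delta, Zeta, Mu

P1 → Gamma (d²=505.00)
P2 → Zeta (d²=226.00)
P3 → Delta (d²=580.00)
P4 → Zeta (d²=1157.00)
P5 → Mu (d²=53.00)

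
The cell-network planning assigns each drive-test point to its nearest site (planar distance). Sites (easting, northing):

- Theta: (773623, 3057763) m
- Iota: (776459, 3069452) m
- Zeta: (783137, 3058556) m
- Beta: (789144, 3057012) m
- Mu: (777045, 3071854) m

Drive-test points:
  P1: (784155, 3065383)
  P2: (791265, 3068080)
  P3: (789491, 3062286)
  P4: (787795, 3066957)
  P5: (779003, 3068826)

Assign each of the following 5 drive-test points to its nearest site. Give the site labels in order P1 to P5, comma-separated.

Zeta, Beta, Beta, Zeta, Iota

P1 → Zeta (d²=47644253.00)
P2 → Beta (d²=126999265.00)
P3 → Beta (d²=27935485.00)
P4 → Zeta (d²=92273765.00)
P5 → Iota (d²=6863812.00)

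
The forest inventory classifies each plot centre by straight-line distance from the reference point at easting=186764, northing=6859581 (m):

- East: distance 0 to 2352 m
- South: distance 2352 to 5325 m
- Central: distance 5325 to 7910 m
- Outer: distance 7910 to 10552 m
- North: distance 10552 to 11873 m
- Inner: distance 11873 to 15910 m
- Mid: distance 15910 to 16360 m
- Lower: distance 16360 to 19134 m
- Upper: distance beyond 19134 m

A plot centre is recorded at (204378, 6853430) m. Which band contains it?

Distance = √((204378−186764)² + (6853430−6859581)²) = √(310252996.000 + 37834801.000) = 18657.111 m.
16360 ≤ 18657.111 < 19134 → Lower.

Lower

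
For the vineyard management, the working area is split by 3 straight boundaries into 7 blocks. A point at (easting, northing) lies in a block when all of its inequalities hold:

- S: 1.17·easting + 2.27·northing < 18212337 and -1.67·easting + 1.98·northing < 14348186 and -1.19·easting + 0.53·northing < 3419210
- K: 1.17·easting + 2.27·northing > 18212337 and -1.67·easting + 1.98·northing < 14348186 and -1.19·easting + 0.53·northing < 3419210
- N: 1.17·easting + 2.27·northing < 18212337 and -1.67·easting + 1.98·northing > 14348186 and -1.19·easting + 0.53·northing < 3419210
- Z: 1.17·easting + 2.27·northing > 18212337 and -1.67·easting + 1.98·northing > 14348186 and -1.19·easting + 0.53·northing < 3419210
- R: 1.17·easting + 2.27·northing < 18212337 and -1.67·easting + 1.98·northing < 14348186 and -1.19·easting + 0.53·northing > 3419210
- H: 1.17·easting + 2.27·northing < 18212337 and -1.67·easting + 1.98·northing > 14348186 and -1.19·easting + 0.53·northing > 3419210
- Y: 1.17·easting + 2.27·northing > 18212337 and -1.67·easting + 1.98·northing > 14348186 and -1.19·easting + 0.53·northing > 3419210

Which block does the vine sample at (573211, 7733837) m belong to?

1.17·573211 + 2.27·7733837 = 18226466.860, which is > 18212337
-1.67·573211 + 1.98·7733837 = 14355734.890, which is > 14348186
-1.19·573211 + 0.53·7733837 = 3416812.520, which is < 3419210
This sign pattern matches Z.

Z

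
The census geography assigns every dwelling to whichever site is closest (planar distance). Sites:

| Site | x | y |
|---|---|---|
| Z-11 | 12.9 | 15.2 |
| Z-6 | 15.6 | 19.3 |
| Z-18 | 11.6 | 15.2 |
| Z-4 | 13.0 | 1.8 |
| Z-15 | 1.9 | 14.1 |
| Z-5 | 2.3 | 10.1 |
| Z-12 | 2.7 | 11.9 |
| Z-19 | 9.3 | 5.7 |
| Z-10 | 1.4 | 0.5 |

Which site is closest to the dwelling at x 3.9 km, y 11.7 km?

Squared distances to each site:
Z-11: 93.250; Z-6: 194.650; Z-18: 71.540; Z-4: 180.820; Z-15: 9.760; Z-5: 5.120; Z-12: 1.480; Z-19: 65.160; Z-10: 131.690.
Minimum at Z-12.

Z-12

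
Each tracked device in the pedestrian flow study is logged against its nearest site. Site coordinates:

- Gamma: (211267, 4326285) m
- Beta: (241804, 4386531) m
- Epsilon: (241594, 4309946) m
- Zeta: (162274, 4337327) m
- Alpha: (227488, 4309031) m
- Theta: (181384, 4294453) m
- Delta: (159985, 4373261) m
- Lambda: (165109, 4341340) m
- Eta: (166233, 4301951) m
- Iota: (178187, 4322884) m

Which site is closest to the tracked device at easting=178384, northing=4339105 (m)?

Lambda

Squared distances to each site:
Gamma: 1245644089.000; Beta: 6271321876.000; Epsilon: 4845751381.000; Zeta: 262693384.000; Alpha: 3315648292.000; Theta: 2002801104.000; Delta: 1505155537.000; Lambda: 181220850.000; Eta: 1528066517.000; Iota: 263159650.000.
Minimum at Lambda.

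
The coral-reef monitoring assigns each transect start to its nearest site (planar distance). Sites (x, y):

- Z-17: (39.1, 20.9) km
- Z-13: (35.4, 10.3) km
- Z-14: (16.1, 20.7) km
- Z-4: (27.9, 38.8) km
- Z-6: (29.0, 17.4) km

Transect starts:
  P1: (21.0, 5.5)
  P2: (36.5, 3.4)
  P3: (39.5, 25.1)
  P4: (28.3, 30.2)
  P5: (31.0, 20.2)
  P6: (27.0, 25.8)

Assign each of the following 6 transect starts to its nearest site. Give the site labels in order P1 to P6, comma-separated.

P1 → Z-6 (d²=205.61)
P2 → Z-13 (d²=48.82)
P3 → Z-17 (d²=17.80)
P4 → Z-4 (d²=74.12)
P5 → Z-6 (d²=11.84)
P6 → Z-6 (d²=74.56)

Z-6, Z-13, Z-17, Z-4, Z-6, Z-6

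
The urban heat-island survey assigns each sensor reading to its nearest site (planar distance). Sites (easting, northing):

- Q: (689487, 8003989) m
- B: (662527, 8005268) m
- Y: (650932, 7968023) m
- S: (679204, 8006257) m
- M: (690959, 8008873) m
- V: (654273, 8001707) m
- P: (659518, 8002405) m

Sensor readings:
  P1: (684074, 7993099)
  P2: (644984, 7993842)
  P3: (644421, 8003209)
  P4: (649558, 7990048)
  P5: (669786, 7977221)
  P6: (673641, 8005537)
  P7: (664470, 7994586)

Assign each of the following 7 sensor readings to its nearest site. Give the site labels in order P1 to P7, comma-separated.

P1 → Q (d²=147892669.00)
P2 → V (d²=148143746.00)
P3 → V (d²=99317908.00)
P4 → V (d²=158163506.00)
P5 → Y (d²=440076520.00)
P6 → S (d²=31465369.00)
P7 → P (d²=85659065.00)

Q, V, V, V, Y, S, P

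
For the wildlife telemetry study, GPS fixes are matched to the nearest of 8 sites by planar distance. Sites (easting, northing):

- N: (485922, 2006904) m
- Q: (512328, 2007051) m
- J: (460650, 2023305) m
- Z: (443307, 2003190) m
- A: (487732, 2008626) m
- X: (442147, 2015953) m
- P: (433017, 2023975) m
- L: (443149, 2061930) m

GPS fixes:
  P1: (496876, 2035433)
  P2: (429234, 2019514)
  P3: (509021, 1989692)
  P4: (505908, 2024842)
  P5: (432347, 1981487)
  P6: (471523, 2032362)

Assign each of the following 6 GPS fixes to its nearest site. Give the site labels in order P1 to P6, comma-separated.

A, P, Q, Q, Z, J

P1 → A (d²=802227985.00)
P2 → P (d²=34211610.00)
P3 → Q (d²=312271130.00)
P4 → Q (d²=357736081.00)
P5 → Z (d²=591141809.00)
P6 → J (d²=200251378.00)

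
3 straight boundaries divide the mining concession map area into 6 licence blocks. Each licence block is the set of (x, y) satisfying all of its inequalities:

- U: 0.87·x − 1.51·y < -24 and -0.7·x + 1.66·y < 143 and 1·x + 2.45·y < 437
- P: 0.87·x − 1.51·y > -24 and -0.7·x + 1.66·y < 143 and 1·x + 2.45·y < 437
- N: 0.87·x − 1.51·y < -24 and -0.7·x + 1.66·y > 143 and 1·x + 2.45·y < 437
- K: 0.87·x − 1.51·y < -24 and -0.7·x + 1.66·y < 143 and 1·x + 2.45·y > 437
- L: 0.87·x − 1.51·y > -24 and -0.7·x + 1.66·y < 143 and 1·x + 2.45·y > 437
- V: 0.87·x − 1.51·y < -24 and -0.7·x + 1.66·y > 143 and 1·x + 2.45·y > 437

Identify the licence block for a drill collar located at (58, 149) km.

N

0.87·58 − 1.51·149 = -174.530, which is < -24
-0.7·58 + 1.66·149 = 206.740, which is > 143
1·58 + 2.45·149 = 423.050, which is < 437
This sign pattern matches N.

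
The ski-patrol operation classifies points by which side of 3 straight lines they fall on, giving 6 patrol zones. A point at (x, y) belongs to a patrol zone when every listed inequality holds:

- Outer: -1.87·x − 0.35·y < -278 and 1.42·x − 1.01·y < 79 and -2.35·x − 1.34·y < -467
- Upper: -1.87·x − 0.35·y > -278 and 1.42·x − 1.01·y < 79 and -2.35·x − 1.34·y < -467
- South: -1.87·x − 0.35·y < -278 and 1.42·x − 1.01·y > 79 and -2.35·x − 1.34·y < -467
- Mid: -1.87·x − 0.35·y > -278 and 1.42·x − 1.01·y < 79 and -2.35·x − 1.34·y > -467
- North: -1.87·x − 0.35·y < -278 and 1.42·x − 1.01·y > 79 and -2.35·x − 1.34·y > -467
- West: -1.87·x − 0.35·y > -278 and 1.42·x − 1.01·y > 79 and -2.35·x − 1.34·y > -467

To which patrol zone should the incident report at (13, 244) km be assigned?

Mid

-1.87·13 − 0.35·244 = -109.710, which is > -278
1.42·13 − 1.01·244 = -227.980, which is < 79
-2.35·13 − 1.34·244 = -357.510, which is > -467
This sign pattern matches Mid.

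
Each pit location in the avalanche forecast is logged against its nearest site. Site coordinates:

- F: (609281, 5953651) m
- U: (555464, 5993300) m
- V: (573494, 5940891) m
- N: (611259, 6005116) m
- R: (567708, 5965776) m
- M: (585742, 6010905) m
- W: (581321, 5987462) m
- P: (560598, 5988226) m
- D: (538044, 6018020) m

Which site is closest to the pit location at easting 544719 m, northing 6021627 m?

D

Squared distances to each site:
F: 8788988420.000; U: 917873954.000; V: 7346302321.000; N: 4700184721.000; R: 3647828322.000; M: 1797847813.000; W: 2506953629.000; P: 1367769442.000; D: 57566074.000.
Minimum at D.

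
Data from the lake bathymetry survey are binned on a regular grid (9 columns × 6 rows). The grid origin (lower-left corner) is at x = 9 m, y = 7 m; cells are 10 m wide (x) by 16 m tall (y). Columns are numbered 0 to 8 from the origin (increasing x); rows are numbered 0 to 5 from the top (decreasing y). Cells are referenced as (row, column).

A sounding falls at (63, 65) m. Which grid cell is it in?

(2, 5)

Column index: ⌊(63 − 9) / 10⌋ = ⌊5.400⌋ = 5
Row offset from origin: ⌊(65 − 7) / 16⌋ = ⌊3.625⌋ = 3 → row 2 (counted from top)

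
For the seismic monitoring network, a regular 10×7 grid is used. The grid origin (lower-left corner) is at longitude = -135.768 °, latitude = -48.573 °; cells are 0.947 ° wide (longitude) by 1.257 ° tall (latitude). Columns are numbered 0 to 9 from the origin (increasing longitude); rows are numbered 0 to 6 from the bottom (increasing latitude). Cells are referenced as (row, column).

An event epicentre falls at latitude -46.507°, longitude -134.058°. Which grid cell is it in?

Column index: ⌊(-134.058 − -135.768) / 0.947⌋ = ⌊1.806⌋ = 1
Row offset from origin: ⌊(-46.507 − -48.573) / 1.257⌋ = ⌊1.644⌋ = 1 → row 1

(1, 1)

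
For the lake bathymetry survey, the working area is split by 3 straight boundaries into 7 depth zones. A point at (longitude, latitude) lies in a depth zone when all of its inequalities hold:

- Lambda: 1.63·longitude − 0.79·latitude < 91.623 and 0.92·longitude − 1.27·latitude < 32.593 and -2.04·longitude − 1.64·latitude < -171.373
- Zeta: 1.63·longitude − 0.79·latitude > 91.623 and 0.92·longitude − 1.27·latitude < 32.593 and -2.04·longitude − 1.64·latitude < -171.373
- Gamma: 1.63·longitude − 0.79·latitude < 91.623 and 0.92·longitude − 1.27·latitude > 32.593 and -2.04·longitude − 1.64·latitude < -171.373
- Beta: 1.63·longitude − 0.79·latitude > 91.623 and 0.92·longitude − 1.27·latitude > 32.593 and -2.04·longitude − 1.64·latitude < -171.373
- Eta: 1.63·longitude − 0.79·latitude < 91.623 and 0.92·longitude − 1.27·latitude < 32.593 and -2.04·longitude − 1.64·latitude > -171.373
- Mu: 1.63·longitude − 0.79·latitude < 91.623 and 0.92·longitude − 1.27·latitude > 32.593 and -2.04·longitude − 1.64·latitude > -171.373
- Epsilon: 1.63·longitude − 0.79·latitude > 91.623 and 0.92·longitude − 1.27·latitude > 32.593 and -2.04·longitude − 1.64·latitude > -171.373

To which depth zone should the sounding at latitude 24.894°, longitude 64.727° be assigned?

Lambda

1.63·64.727 − 0.79·24.894 = 85.839, which is < 91.623
0.92·64.727 − 1.27·24.894 = 27.933, which is < 32.593
-2.04·64.727 − 1.64·24.894 = -172.869, which is < -171.373
This sign pattern matches Lambda.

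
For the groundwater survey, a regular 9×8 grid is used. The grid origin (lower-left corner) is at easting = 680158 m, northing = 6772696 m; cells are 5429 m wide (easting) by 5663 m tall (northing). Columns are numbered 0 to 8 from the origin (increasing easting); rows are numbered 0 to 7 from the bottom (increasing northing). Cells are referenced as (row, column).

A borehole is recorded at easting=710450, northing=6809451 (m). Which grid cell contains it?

(6, 5)

Column index: ⌊(710450 − 680158) / 5429⌋ = ⌊5.580⌋ = 5
Row offset from origin: ⌊(6809451 − 6772696) / 5663⌋ = ⌊6.490⌋ = 6 → row 6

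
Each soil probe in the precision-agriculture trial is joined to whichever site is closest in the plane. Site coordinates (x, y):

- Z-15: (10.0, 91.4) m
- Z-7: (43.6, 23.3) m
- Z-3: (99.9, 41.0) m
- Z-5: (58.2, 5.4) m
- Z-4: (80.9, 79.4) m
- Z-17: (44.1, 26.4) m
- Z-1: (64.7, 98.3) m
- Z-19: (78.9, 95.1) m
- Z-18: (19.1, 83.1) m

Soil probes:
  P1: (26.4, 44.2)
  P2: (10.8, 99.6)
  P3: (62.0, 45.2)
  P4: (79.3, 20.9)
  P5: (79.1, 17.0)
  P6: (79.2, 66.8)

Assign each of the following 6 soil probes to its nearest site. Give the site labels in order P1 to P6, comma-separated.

Z-17, Z-15, Z-17, Z-5, Z-5, Z-4

P1 → Z-17 (d²=630.13)
P2 → Z-15 (d²=67.88)
P3 → Z-17 (d²=673.85)
P4 → Z-5 (d²=685.46)
P5 → Z-5 (d²=571.37)
P6 → Z-4 (d²=161.65)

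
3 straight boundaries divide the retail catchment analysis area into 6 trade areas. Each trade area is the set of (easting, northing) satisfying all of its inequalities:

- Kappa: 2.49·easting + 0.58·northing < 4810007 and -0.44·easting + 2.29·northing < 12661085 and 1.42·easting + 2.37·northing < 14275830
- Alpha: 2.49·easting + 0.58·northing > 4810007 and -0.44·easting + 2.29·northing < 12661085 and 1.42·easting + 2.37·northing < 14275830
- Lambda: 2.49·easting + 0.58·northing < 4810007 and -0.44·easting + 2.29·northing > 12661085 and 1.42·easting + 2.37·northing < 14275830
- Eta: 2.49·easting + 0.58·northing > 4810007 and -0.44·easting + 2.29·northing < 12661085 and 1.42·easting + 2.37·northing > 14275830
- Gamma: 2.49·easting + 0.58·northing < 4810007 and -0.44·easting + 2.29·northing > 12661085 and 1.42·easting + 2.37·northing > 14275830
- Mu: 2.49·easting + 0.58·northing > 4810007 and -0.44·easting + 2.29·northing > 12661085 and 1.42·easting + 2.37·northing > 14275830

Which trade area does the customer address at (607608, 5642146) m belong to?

2.49·607608 + 0.58·5642146 = 4785388.600, which is < 4810007
-0.44·607608 + 2.29·5642146 = 12653166.820, which is < 12661085
1.42·607608 + 2.37·5642146 = 14234689.380, which is < 14275830
This sign pattern matches Kappa.

Kappa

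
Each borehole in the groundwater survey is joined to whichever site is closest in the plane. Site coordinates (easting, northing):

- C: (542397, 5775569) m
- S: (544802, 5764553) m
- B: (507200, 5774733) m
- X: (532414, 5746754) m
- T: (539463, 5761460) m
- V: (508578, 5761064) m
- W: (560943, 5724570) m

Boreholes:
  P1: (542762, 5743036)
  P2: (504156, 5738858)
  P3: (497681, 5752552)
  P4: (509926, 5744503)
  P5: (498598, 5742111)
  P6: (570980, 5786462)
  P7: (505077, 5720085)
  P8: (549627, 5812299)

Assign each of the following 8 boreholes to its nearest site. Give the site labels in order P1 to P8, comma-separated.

X, V, V, V, V, C, X, C

P1 → X (d²=120904628.00)
P2 → V (d²=512660520.00)
P3 → V (d²=191198753.00)
P4 → V (d²=276083825.00)
P5 → V (d²=458816609.00)
P6 → C (d²=935645338.00)
P7 → X (d²=1458547130.00)
P8 → C (d²=1401365800.00)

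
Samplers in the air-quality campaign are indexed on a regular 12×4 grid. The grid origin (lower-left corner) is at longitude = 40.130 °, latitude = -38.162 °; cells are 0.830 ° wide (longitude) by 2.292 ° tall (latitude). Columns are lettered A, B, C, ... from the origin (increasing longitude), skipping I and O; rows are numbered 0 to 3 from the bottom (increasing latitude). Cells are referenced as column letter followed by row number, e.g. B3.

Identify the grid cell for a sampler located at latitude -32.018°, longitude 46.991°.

J2

Column index: ⌊(46.991 − 40.130) / 0.830⌋ = ⌊8.266⌋ = 8 → column J
Row offset from origin: ⌊(-32.018 − -38.162) / 2.292⌋ = ⌊2.681⌋ = 2 → row 2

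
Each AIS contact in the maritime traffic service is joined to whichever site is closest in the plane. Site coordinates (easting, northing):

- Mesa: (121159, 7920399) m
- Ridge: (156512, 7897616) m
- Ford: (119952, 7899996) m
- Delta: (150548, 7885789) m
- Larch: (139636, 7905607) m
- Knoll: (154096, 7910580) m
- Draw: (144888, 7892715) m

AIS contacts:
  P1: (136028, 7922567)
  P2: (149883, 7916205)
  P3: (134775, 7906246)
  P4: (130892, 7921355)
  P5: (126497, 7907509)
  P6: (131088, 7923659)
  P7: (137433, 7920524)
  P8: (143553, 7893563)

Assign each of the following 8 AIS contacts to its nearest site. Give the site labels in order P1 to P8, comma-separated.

P1 → Mesa (d²=225787385.00)
P2 → Knoll (d²=49389994.00)
P3 → Larch (d²=24037642.00)
P4 → Mesa (d²=95645225.00)
P5 → Ford (d²=99282194.00)
P6 → Mesa (d²=109212641.00)
P7 → Larch (d²=227370098.00)
P8 → Draw (d²=2501329.00)

Mesa, Knoll, Larch, Mesa, Ford, Mesa, Larch, Draw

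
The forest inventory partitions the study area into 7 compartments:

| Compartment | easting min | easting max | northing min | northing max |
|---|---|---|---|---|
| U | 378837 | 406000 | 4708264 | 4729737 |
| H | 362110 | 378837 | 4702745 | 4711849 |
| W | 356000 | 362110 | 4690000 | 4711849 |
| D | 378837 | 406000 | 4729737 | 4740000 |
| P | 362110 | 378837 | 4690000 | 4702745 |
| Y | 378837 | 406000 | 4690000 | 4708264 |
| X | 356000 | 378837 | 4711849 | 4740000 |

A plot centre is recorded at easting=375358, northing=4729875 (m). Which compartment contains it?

The point has easting = 375358 and northing = 4729875.
Only X satisfies 356000 ≤ easting ≤ 378837 and 4711849 ≤ northing ≤ 4740000.

X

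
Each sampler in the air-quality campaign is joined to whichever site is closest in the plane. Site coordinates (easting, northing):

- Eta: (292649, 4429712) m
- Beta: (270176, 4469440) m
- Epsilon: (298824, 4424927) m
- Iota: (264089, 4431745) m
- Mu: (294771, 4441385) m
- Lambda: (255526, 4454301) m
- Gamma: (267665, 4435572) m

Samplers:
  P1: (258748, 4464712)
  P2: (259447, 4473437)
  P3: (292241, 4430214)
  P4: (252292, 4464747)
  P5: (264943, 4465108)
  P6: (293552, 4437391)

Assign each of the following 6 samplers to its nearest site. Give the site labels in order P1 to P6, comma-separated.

Lambda, Beta, Eta, Lambda, Beta, Mu

P1 → Lambda (d²=118770205.00)
P2 → Beta (d²=131087450.00)
P3 → Eta (d²=418468.00)
P4 → Lambda (d²=119577672.00)
P5 → Beta (d²=46150513.00)
P6 → Mu (d²=17437997.00)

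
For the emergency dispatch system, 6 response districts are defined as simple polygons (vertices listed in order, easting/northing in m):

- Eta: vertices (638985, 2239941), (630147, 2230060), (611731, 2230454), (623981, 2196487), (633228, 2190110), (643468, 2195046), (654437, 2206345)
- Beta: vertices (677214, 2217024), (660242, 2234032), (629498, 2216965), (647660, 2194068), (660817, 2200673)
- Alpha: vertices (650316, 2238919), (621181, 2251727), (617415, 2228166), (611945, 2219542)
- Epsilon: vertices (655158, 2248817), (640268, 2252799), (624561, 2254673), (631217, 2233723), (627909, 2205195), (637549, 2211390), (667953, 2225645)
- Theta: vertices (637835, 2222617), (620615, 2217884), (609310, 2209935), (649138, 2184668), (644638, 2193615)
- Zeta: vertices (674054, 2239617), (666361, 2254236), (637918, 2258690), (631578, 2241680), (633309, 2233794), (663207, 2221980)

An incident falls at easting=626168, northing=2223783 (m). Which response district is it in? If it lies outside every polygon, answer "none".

Cast a ray rightward from (626168, 2223783). For each polygon, the edges (by vertex number in listed order) whose endpoints lie on opposite sides of northing = 2223783, where each meets that height, and whether that is right or left of the point:
Eta: 3–4 at easting≈614136.9 (left), 7–1 at easting≈646416.6 (right) → 1 crossing.
Beta: 1–2 at easting≈670469.3 (right), 2–3 at easting≈641779.7 (right) → 2 crossings.
Alpha: 3–4 at easting≈614635.0 (left), 4–1 at easting≈620343.2 (left) → 0 crossings.
Epsilon: 4–5 at easting≈630064.4 (right), 6–7 at easting≈663981.6 (right) → 2 crossings.
Theta: no edge straddles that height → 0 crossings.
Zeta: 5–6 at easting≈658644.1 (right), 6–1 at easting≈664315.9 (right) → 2 crossings.
Only Eta has an odd count, so the point is inside Eta.

Eta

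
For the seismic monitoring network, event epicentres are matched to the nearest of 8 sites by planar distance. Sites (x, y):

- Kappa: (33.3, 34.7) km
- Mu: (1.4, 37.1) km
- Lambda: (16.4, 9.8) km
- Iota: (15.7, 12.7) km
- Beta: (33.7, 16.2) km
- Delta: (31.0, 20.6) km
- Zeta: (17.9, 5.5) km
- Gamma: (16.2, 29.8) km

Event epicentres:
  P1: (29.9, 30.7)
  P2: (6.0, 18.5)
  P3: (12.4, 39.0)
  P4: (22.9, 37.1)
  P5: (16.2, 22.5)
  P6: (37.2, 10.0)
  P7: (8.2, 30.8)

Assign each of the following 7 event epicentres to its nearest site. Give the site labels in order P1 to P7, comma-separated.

P1 → Kappa (d²=27.56)
P2 → Iota (d²=127.73)
P3 → Gamma (d²=99.08)
P4 → Gamma (d²=98.18)
P5 → Gamma (d²=53.29)
P6 → Beta (d²=50.69)
P7 → Gamma (d²=65.00)

Kappa, Iota, Gamma, Gamma, Gamma, Beta, Gamma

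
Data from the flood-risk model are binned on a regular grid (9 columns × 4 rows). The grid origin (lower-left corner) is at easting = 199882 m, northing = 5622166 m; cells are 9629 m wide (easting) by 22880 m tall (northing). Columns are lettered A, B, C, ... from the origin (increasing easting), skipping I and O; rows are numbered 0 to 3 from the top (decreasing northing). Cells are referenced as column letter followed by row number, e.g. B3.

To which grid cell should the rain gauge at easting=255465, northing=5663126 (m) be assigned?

Column index: ⌊(255465 − 199882) / 9629⌋ = ⌊5.772⌋ = 5 → column F
Row offset from origin: ⌊(5663126 − 5622166) / 22880⌋ = ⌊1.790⌋ = 1 → row 2 (counted from top)

F2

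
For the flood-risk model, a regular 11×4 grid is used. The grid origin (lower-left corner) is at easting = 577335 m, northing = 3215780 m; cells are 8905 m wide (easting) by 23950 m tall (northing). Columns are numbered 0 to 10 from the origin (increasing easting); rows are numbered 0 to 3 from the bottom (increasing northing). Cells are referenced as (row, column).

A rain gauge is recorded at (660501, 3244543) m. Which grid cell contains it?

(1, 9)

Column index: ⌊(660501 − 577335) / 8905⌋ = ⌊9.339⌋ = 9
Row offset from origin: ⌊(3244543 − 3215780) / 23950⌋ = ⌊1.201⌋ = 1 → row 1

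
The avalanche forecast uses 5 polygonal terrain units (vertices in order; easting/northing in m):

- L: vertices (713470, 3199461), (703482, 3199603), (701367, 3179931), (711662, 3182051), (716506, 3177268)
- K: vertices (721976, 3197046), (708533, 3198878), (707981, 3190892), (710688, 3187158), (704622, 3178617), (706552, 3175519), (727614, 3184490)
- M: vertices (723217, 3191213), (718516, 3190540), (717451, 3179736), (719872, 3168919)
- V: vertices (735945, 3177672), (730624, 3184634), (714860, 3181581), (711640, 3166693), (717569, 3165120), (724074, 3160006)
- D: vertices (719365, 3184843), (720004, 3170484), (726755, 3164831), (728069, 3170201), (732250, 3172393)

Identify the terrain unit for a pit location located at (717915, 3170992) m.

V

Cast a ray rightward from (717915, 3170992). For each polygon, the edges (by vertex number in listed order) whose endpoints lie on opposite sides of northing = 3170992, where each meets that height, and whether that is right or left of the point:
L: no edge straddles that height → 0 crossings.
K: no edge straddles that height → 0 crossings.
M: 3–4 at easting≈719408.0 (right), 4–1 at easting≈720183.0 (right) → 2 crossings.
V: 3–4 at easting≈712569.8 (left), 6–1 at easting≈731456.2 (right) → 1 crossing.
D: 1–2 at easting≈719981.4 (right), 4–5 at easting≈729577.7 (right) → 2 crossings.
Only V has an odd count, so the point is inside V.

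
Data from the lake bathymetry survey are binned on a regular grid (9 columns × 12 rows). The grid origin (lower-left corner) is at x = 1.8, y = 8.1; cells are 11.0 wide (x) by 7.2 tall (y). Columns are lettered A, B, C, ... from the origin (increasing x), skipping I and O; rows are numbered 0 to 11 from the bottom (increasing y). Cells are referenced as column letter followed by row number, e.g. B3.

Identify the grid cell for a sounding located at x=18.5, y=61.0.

B7

Column index: ⌊(18.5 − 1.8) / 11.0⌋ = ⌊1.518⌋ = 1 → column B
Row offset from origin: ⌊(61.0 − 8.1) / 7.2⌋ = ⌊7.347⌋ = 7 → row 7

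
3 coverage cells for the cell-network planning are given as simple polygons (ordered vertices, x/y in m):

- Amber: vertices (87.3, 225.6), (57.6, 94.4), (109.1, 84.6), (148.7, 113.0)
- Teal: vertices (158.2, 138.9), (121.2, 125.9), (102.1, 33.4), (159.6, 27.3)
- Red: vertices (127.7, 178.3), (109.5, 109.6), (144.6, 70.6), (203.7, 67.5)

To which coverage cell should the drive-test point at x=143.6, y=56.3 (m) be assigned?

Teal

Cast a ray rightward from (143.6, 56.3). For each polygon, the edges (by vertex number in listed order) whose endpoints lie on opposite sides of y = 56.3, where each meets that height, and whether that is right or left of the point:
Amber: no edge straddles that height → 0 crossings.
Teal: 2–3 at x≈106.83 (left), 4–1 at x≈159.24 (right) → 1 crossing.
Red: no edge straddles that height → 0 crossings.
Only Teal has an odd count, so the point is inside Teal.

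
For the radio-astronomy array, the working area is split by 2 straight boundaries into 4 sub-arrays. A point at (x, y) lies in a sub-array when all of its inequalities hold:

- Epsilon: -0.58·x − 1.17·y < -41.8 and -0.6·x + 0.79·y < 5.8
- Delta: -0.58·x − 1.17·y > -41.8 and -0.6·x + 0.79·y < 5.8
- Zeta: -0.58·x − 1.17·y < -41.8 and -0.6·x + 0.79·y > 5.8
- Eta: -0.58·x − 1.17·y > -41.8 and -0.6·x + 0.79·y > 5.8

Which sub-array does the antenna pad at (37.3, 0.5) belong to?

Delta

-0.58·37.3 − 1.17·0.5 = -22.219, which is > -41.8
-0.6·37.3 + 0.79·0.5 = -21.985, which is < 5.8
This sign pattern matches Delta.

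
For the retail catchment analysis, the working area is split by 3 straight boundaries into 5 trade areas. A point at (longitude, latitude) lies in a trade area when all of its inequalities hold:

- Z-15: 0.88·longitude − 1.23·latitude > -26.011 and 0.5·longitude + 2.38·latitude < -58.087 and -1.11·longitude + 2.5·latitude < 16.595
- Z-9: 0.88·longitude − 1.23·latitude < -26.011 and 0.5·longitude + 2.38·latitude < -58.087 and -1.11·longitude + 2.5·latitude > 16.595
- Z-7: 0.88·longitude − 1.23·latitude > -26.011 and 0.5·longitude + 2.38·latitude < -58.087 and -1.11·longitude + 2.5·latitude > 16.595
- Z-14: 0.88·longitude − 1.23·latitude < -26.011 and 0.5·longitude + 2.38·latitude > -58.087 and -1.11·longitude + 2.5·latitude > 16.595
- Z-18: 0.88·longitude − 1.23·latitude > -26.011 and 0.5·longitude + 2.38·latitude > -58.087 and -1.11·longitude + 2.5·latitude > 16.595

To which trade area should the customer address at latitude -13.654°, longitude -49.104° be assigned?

0.88·-49.104 − 1.23·-13.654 = -26.417, which is < -26.011
0.5·-49.104 + 2.38·-13.654 = -57.049, which is > -58.087
-1.11·-49.104 + 2.5·-13.654 = 20.370, which is > 16.595
This sign pattern matches Z-14.

Z-14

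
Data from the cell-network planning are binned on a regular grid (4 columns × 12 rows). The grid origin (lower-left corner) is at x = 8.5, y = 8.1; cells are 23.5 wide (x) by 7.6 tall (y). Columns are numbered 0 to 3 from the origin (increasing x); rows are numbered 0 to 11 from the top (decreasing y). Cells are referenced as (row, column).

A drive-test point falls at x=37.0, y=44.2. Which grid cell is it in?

Column index: ⌊(37.0 − 8.5) / 23.5⌋ = ⌊1.213⌋ = 1
Row offset from origin: ⌊(44.2 − 8.1) / 7.6⌋ = ⌊4.750⌋ = 4 → row 7 (counted from top)

(7, 1)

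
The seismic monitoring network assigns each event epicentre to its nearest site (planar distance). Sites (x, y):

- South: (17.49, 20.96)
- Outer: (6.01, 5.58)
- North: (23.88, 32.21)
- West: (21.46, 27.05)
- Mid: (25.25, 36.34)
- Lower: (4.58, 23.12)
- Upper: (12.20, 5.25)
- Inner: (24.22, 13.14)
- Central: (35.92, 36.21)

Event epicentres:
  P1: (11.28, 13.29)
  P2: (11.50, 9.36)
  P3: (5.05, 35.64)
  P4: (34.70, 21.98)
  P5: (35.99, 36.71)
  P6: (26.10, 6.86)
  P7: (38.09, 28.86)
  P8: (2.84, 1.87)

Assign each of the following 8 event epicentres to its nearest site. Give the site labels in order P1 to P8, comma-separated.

Upper, Upper, Lower, Inner, Central, Inner, Central, Outer

P1 → Upper (d²=65.49)
P2 → Upper (d²=17.38)
P3 → Lower (d²=156.97)
P4 → Inner (d²=187.98)
P5 → Central (d²=0.25)
P6 → Inner (d²=42.97)
P7 → Central (d²=58.73)
P8 → Outer (d²=23.81)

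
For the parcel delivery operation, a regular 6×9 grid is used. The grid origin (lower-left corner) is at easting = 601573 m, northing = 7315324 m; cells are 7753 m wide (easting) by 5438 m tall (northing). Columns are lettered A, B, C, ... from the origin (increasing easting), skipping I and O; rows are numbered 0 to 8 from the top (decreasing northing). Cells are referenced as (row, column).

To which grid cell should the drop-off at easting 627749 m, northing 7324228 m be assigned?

(7, D)

Column index: ⌊(627749 − 601573) / 7753⌋ = ⌊3.376⌋ = 3 → column D
Row offset from origin: ⌊(7324228 − 7315324) / 5438⌋ = ⌊1.637⌋ = 1 → row 7 (counted from top)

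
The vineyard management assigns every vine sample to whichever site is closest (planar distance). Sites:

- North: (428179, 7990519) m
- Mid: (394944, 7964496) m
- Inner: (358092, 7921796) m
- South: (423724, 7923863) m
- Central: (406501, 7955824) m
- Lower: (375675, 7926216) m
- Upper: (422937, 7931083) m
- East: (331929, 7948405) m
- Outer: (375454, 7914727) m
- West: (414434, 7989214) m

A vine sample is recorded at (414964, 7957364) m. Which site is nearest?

Central

Squared distances to each site:
North: 1273890250.000; Mid: 451665824.000; Inner: 4499507008.000; South: 1199054601.000; Central: 73993969.000; Lower: 2513823425.000; Upper: 754259690.000; East: 6975074906.000; Outer: 3378953869.000; West: 1014703400.000.
Minimum at Central.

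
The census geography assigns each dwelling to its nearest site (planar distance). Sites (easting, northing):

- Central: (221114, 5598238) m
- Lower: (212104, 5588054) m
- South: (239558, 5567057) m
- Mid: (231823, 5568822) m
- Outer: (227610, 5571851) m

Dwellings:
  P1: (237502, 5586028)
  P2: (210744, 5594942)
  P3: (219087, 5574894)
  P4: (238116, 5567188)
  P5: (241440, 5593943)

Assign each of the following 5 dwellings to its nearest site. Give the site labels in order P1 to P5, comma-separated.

P1 → Outer (d²=298838993.00)
P2 → Lower (d²=49294144.00)
P3 → Outer (d²=81901378.00)
P4 → South (d²=2096525.00)
P5 → Central (d²=431593301.00)

Outer, Lower, Outer, South, Central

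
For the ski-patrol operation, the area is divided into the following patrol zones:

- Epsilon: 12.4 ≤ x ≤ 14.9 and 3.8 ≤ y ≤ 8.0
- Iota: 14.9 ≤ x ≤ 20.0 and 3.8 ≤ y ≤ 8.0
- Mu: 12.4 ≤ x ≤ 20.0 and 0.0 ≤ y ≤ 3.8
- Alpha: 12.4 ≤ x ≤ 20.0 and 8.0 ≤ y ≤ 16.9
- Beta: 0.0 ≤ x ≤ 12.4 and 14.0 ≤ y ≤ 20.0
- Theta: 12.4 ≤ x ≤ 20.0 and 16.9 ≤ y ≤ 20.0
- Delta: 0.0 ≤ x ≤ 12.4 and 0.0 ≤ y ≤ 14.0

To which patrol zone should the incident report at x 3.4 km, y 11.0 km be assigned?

The point has x = 3.4 and y = 11.0.
Only Delta satisfies 0.0 ≤ x ≤ 12.4 and 0.0 ≤ y ≤ 14.0.

Delta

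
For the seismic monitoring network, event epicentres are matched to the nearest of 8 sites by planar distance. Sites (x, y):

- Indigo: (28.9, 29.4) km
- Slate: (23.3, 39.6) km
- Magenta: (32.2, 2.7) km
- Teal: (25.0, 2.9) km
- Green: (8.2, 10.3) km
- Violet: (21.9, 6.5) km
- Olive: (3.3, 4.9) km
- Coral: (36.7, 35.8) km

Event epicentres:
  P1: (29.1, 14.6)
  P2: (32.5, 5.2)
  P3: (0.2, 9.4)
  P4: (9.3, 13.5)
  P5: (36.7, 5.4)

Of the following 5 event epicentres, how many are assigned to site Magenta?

P1 → Violet
P2 → Magenta
P3 → Olive
P4 → Green
P5 → Magenta
2 of the 5 go to Magenta.

2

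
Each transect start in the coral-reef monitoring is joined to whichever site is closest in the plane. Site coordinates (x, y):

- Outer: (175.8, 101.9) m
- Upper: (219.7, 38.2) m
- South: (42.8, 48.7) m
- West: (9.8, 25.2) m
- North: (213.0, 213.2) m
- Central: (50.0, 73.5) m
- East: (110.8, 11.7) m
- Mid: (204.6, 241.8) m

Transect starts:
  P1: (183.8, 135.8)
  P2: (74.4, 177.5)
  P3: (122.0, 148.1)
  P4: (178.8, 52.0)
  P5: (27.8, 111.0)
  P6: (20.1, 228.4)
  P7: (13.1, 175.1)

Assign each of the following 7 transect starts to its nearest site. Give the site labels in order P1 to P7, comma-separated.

P1 → Outer (d²=1213.21)
P2 → Central (d²=11411.36)
P3 → Outer (d²=5028.88)
P4 → Upper (d²=1863.25)
P5 → Central (d²=1899.09)
P6 → Central (d²=24888.02)
P7 → Central (d²=11684.17)

Outer, Central, Outer, Upper, Central, Central, Central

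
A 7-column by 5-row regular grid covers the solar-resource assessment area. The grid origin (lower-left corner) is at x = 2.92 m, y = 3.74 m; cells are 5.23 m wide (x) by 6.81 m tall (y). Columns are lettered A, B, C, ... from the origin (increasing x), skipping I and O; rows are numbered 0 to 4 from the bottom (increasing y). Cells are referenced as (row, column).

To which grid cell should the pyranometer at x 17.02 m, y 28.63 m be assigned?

Column index: ⌊(17.02 − 2.92) / 5.23⌋ = ⌊2.696⌋ = 2 → column C
Row offset from origin: ⌊(28.63 − 3.74) / 6.81⌋ = ⌊3.655⌋ = 3 → row 3

(3, C)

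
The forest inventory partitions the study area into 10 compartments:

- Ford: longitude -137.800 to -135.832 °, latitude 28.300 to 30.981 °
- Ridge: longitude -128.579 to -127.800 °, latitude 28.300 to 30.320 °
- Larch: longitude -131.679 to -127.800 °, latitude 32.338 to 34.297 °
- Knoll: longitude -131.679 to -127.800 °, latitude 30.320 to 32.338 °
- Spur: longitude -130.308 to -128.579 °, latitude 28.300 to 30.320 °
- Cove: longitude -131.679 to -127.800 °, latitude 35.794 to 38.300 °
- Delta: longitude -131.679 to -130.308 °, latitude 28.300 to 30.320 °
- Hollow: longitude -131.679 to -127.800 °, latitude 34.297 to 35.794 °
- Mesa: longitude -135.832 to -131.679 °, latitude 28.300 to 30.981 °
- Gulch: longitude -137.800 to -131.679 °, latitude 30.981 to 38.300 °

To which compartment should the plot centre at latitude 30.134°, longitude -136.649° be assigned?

Ford

The point has longitude = -136.649 and latitude = 30.134.
Only Ford satisfies -137.800 ≤ longitude ≤ -135.832 and 28.300 ≤ latitude ≤ 30.981.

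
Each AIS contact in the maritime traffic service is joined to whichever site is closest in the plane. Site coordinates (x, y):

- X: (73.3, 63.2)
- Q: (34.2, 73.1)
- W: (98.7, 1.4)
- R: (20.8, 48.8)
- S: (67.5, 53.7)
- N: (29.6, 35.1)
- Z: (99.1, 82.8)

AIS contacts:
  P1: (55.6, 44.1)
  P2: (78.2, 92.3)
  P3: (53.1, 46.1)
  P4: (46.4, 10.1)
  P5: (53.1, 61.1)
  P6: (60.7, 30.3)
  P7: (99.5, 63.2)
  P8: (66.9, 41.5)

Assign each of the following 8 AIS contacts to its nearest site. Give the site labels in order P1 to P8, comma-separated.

P1 → S (d²=233.77)
P2 → Z (d²=527.06)
P3 → S (d²=265.12)
P4 → N (d²=907.24)
P5 → S (d²=262.12)
P6 → S (d²=593.80)
P7 → Z (d²=384.32)
P8 → S (d²=149.20)

S, Z, S, N, S, S, Z, S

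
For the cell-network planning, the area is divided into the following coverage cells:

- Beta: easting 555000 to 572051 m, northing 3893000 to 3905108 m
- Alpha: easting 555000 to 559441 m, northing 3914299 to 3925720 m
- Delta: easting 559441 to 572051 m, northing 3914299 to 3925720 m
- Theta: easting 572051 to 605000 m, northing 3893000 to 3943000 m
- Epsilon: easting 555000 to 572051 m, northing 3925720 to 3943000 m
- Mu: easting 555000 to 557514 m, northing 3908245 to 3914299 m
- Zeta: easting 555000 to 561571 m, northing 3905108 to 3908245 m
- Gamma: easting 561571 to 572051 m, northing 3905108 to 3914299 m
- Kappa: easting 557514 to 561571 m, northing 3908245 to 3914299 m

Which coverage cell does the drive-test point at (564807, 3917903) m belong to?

Delta

The point has easting = 564807 and northing = 3917903.
Only Delta satisfies 559441 ≤ easting ≤ 572051 and 3914299 ≤ northing ≤ 3925720.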